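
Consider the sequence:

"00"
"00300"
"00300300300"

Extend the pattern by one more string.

Every step duplicates the string with '3' between the halves.
Doubling 00300300300 with '3' between the halves:

00300300300300300300300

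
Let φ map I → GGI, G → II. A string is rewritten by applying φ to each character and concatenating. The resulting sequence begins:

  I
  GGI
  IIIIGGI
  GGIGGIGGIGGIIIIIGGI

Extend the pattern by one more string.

IIIIGGIIIIIGGIIIIIGGIIIIIGGIGGIGGIGGIGGIIIIIGGI

Replace each of the 19 characters of GGIGGIGGIGGIIIIIGGI in place — II II GGI II II GGI II II GGI II II GGI GGI GGI GGI GGI II II GGI — and concatenate.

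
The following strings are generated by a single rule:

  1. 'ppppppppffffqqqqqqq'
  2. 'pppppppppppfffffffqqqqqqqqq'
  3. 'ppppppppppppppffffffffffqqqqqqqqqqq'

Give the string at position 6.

pppppppppppppppppppppppfffffffffffffffffffqqqqqqqqqqqqqqqqq

The n-th term is 3n+2 p's then 3n-2 f's then 2n+3 q's, where the shown terms are n = 2, 3, 4.
Setting n = 7 gives 23, 19, 17 characters in each block.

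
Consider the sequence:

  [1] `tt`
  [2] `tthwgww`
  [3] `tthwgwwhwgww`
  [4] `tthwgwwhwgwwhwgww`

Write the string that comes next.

Every step adds hwgww to the end: s(k+1) = s(k)·hwgww.
Applying this once more to tthwgwwhwgwwhwgww:

tthwgwwhwgwwhwgwwhwgww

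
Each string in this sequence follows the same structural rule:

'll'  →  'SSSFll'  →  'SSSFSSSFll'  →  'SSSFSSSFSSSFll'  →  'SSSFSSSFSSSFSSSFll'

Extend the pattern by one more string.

SSSFSSSFSSSFSSSFSSSFll

Every step adds SSSF at the front: s(k+1) = SSSF·s(k).
One more step from SSSFSSSFSSSFSSSFll gives the answer.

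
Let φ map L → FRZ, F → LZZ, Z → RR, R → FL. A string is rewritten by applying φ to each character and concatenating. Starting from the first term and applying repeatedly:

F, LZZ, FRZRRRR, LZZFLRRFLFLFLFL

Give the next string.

Applying the rule to each of the 15 symbols of LZZFLRRFLFLFLFL gives the pieces FRZ RR RR LZZ FRZ FL FL LZZ FRZ LZZ FRZ LZZ FRZ LZZ FRZ, which concatenate to the answer.

FRZRRRRLZZFRZFLFLLZZFRZLZZFRZLZZFRZLZZFRZ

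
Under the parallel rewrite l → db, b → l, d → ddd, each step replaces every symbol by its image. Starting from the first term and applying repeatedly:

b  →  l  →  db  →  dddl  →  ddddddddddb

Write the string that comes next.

ddddddddddddddddddddddddddddddl

Expanding ddddddddddb: d→ddd, d→ddd, d→ddd, d→ddd, d→ddd, d→ddd, d→ddd, d→ddd, d→ddd, d→ddd, b→l. Concatenated: ddd ddd ddd ddd ddd ddd ddd ddd ddd ddd l.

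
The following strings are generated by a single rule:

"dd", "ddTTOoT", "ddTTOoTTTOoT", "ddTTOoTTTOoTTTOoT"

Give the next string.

Every step adds TTOoT to the end: s(k+1) = s(k)·TTOoT.
One more step from ddTTOoTTTOoTTTOoT gives the answer.

ddTTOoTTTOoTTTOoTTTOoT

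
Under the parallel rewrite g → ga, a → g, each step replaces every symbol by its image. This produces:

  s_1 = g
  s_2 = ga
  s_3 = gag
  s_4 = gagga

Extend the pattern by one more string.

gaggagag

Rewriting each symbol of gagga: g→ga, a→g, g→ga, g→ga, a→g, which concatenates to ga g ga ga g.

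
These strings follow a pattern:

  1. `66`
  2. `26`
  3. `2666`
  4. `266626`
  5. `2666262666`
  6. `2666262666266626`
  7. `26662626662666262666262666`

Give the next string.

266626266626662626662626662666262666266626

From term 3 onward, concatenate the last term with the second-to-last: 26·66 = 2666, 2666·26 = 266626, …
So term 8 is 26662626662666262666262666·2666262666266626.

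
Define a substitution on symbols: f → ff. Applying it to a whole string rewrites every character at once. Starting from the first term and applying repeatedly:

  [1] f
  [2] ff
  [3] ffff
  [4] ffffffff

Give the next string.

ffffffffffffffff

Rewriting each symbol of ffffffff: f→ff, f→ff, f→ff, f→ff, f→ff, f→ff, f→ff, f→ff, which concatenates to ff ff ff ff ff ff ff ff.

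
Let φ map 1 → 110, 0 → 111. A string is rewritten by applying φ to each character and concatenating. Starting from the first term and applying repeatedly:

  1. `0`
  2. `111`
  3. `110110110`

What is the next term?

110110111110110111110110111

Expanding 110110110: 1→110, 1→110, 0→111, 1→110, 1→110, 0→111, 1→110, 1→110, 0→111. Concatenated: 110 110 111 110 110 111 110 110 111.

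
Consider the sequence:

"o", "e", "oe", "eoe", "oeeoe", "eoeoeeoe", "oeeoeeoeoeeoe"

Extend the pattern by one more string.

This is a Fibonacci-style word recurrence s(k) = s(k−2)·s(k−1): e.g. o·e = oe.
Continuing: eoeoeeoe · oeeoeeoeoeeoe gives term 8.

eoeoeeoeoeeoeeoeoeeoe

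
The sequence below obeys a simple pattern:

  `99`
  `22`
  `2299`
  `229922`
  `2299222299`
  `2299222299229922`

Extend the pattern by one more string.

This is a Fibonacci-style word recurrence s(k) = s(k−1)·s(k−2): e.g. 22·99 = 2299.
So term 7 is 2299222299229922·2299222299.

22992222992299222299222299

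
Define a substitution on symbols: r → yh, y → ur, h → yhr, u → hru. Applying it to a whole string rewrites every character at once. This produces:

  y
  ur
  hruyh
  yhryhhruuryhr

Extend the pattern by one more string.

uryhryhuryhryhryhhruhruyhuryhryh

Replace each of the 13 characters of yhryhhruuryhr in place — ur yhr yh ur yhr yhr yh hru hru yh ur yhr yh — and concatenate.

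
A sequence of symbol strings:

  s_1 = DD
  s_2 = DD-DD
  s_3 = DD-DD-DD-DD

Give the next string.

s(k+1) = s(k)·-·s(k) — each term doubles the last with '-' between the halves.
So the next term is two copies of DD-DD-DD-DD with '-' between the halves.

DD-DD-DD-DD-DD-DD-DD-DD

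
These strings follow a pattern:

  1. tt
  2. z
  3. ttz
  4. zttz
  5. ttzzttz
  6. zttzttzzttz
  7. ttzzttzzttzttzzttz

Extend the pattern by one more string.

zttzttzzttzttzzttzzttzttzzttz

From term 3 onward, concatenate the second-to-last term with the last: tt·z = ttz, z·ttz = zttz, …
So term 8 is zttzttzzttz·ttzzttzzttzttzzttz.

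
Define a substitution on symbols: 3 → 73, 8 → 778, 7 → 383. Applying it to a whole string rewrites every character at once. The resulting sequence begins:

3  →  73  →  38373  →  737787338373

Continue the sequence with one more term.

Rewriting each symbol of 737787338373: 7→383, 3→73, 7→383, 7→383, 8→778, 7→383, 3→73, 3→73, 8→778, 3→73, 7→383, 3→73, which concatenates to 383 73 383 383 778 383 73 73 778 73 383 73.

3837338338377838373737787338373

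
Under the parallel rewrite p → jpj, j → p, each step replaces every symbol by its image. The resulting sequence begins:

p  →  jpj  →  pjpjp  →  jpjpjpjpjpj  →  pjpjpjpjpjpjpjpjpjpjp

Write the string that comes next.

Applying the rule to each of the 21 symbols of pjpjpjpjpjpjpjpjpjpjp gives the pieces jpj p jpj p jpj p jpj p jpj p jpj p jpj p jpj p jpj p jpj p jpj, which concatenate to the answer.

jpjpjpjpjpjpjpjpjpjpjpjpjpjpjpjpjpjpjpjpjpj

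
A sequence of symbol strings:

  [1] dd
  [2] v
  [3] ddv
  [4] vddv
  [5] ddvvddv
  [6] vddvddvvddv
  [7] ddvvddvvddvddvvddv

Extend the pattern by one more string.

vddvddvvddvddvvddvvddvddvvddv

Each term (from the third on) is the two preceding terms concatenated in order: term 3 = dd·v = ddv.
Continuing: vddvddvvddv · ddvvddvvddvddvvddv gives term 8.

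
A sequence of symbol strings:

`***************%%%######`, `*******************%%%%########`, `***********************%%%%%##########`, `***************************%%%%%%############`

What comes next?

Reading off run lengths: * runs 15, 19, 23, 27; % runs 3, 4, 5, 6; # runs 6, 8, 10, 12 — each is linear in n, where the shown terms are n = 3, 4, 5, 6.
For the next term, n = 7, so the run lengths are 31, 7, 14.

*******************************%%%%%%%##############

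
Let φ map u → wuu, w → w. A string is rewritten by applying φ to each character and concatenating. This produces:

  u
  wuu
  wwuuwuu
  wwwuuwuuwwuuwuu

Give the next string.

Replace each of the 15 characters of wwwuuwuuwwuuwuu in place — w w w wuu wuu w wuu wuu w w wuu wuu w wuu wuu — and concatenate.

wwwwuuwuuwwuuwuuwwwuuwuuwwuuwuu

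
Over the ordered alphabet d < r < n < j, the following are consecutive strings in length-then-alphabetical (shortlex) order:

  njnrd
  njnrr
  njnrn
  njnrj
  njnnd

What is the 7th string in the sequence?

Advancing 2 positions from njnnd through njnnd → njnnr reaches term 7.

njnnn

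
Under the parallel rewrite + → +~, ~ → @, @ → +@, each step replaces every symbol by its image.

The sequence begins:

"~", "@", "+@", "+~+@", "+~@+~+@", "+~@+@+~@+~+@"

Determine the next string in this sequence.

Expanding +~@+@+~@+~+@: +→+~, ~→@, @→+@, +→+~, @→+@, +→+~, ~→@, @→+@, +→+~, ~→@, +→+~, @→+@. Concatenated: +~ @ +@ +~ +@ +~ @ +@ +~ @ +~ +@.

+~@+@+~+@+~@+@+~@+~+@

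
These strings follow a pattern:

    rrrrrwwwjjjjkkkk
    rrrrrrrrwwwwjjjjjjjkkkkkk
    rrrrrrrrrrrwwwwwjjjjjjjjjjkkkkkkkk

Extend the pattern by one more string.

rrrrrrrrrrrrrrwwwwwwjjjjjjjjjjjjjkkkkkkkkkk

Term n consists of 3n-1 r's, followed by n+1 w's, followed by 3n-2 j's, followed by 2n k's, where the shown terms are n = 2, 3, 4.
At n = 5 the blocks have lengths 14, 6, 13, 10.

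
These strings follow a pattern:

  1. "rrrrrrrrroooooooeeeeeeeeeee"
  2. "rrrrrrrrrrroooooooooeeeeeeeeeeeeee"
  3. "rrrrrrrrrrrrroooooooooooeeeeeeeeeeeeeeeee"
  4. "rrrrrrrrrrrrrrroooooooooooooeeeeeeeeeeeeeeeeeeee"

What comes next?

rrrrrrrrrrrrrrrrroooooooooooooooeeeeeeeeeeeeeeeeeeeeeee

Reading off run lengths: r runs 9, 11, 13, 15; o runs 7, 9, 11, 13; e runs 11, 14, 17, 20 — each is linear in n, where the shown terms are n = 3, 4, 5, 6.
For the next term, n = 7, so the run lengths are 17, 15, 23.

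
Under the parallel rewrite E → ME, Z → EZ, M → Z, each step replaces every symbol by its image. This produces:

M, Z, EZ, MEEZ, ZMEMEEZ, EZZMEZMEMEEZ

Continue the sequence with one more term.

Rewriting each symbol of EZZMEZMEMEEZ: E→ME, Z→EZ, Z→EZ, M→Z, E→ME, Z→EZ, M→Z, E→ME, M→Z, E→ME, E→ME, Z→EZ, which concatenates to ME EZ EZ Z ME EZ Z ME Z ME ME EZ.

MEEZEZZMEEZZMEZMEMEEZ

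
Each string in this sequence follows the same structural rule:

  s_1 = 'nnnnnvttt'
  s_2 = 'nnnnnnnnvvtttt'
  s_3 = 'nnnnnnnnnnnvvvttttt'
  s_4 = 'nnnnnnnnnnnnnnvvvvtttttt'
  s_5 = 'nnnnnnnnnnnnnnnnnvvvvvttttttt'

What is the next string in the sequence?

Each string has the form n^{3n-1} v^{n-1} t^{n+1}, where the shown terms are n = 2, 3, 4, 5, 6.
For the next term, n = 7, so the run lengths are 20, 6, 8.

nnnnnnnnnnnnnnnnnnnnvvvvvvtttttttt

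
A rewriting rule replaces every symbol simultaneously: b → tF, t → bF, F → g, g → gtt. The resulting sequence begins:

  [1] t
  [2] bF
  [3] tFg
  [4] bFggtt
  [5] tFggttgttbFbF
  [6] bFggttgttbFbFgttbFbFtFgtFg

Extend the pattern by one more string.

Applying the rule to each of the 26 symbols of bFggttgttbFbFgttbFbFtFgtFg gives the pieces tF g gtt gtt bF bF gtt bF bF tF g tF g gtt bF bF tF g tF g bF g gtt bF g gtt, which concatenate to the answer.

tFggttgttbFbFgttbFbFtFgtFggttbFbFtFgtFgbFggttbFggtt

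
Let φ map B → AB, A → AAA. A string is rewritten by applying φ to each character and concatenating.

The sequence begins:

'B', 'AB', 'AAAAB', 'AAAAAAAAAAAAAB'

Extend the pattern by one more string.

Rewriting the 14 symbols of AAAAAAAAAAAAAB one by one yields AAA AAA AAA AAA AAA AAA AAA AAA AAA AAA AAA AAA AAA AB; concatenated:

AAAAAAAAAAAAAAAAAAAAAAAAAAAAAAAAAAAAAAAAB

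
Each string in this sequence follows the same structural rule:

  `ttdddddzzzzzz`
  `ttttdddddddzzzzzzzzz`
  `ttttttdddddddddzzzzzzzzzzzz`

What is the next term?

Term n consists of 2n-2 t's, followed by 2n+1 d's, followed by 3n z's, where the shown terms are n = 2, 3, 4.
For the next term, n = 5, so the run lengths are 8, 11, 15.

ttttttttdddddddddddzzzzzzzzzzzzzzz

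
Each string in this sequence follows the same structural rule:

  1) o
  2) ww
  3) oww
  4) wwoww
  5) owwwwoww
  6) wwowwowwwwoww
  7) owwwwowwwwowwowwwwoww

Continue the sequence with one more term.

wwowwowwwwowwowwwwowwwwowwowwwwoww

Each term (from the third on) is the two preceding terms concatenated in order: term 3 = o·ww = oww.
So term 8 is wwowwowwwwoww·owwwwowwwwowwowwwwoww.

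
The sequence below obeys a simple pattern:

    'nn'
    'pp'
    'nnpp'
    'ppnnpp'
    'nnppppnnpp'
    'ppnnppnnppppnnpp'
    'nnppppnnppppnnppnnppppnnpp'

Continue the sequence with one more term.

From term 3 onward, concatenate the second-to-last term with the last: nn·pp = nnpp, pp·nnpp = ppnnpp, …
So term 8 is ppnnppnnppppnnpp·nnppppnnppppnnppnnppppnnpp.

ppnnppnnppppnnppnnppppnnppppnnppnnppppnnpp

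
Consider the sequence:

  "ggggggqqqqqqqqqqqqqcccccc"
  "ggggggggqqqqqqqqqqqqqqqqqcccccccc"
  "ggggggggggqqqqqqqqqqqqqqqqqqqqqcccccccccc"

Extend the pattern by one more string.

The n-th term is 2n g's then 4n+1 q's then 2n c's, where the shown terms are n = 3, 4, 5.
At n = 6 the blocks have lengths 12, 25, 12.

ggggggggggggqqqqqqqqqqqqqqqqqqqqqqqqqcccccccccccc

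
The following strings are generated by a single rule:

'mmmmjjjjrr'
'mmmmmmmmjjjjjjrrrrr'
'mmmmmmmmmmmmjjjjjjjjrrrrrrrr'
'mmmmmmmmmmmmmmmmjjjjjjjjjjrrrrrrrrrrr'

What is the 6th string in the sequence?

Term n consists of 4n m's, followed by 2n+2 j's, followed by 3n-1 r's (n = 1, 2, …).
For term 6, n = 6, so the run lengths are 24, 14, 17.

mmmmmmmmmmmmmmmmmmmmmmmmjjjjjjjjjjjjjjrrrrrrrrrrrrrrrrr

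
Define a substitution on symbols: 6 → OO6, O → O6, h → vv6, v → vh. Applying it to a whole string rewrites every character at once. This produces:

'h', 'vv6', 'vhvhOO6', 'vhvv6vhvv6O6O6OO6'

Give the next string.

Rewriting the 17 symbols of vhvv6vhvv6O6O6OO6 one by one yields vh vv6 vh vh OO6 vh vv6 vh vh OO6 O6 OO6 O6 OO6 O6 O6 OO6; concatenated:

vhvv6vhvhOO6vhvv6vhvhOO6O6OO6O6OO6O6O6OO6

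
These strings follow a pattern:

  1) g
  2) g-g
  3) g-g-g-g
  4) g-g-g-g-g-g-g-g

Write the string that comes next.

s(k+1) = s(k)·-·s(k) — each term doubles the last with '-' between the halves.
So the next term is two copies of g-g-g-g-g-g-g-g with '-' between the halves.

g-g-g-g-g-g-g-g-g-g-g-g-g-g-g-g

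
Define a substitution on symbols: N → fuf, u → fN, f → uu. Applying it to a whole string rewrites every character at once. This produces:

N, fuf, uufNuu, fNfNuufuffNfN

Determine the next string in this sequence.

φ(fNfNuufuffNfN) expands symbol-by-symbol to uu fuf uu fuf fN fN uu fN uu uu fuf uu fuf; joining the 13 pieces gives the next term.

uufufuufuffNfNuufNuuuufufuufuf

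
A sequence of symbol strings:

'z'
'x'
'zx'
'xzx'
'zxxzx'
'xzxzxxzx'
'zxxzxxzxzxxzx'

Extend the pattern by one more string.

Each term (from the third on) is the two preceding terms concatenated in order: term 3 = z·x = zx.
The next term joins xzxzxxzx and zxxzxxzxzxxzx.

xzxzxxzxzxxzxxzxzxxzx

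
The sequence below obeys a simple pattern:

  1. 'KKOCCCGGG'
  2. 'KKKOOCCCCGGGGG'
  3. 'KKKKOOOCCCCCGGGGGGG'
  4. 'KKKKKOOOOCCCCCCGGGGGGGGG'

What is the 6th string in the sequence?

KKKKKKKOOOOOOCCCCCCCCGGGGGGGGGGGGG

The n-th term is n+1 K's then n O's then n+2 C's then 2n+1 G's (n = 1, 2, …).
At n = 6 the blocks have lengths 7, 6, 8, 13.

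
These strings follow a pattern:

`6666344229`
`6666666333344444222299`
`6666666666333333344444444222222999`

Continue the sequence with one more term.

6666666666666333333333344444444444222222229999

Each string has the form 6^{3n+1} 3^{3n-2} 4^{3n-1} 2^{2n} 9^{n} (n = 1, 2, …).
At n = 4 the blocks have lengths 13, 10, 11, 8, 4.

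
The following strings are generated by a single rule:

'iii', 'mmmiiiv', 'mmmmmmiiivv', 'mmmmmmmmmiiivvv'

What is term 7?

mmmmmmmmmmmmmmmmmmiiivvvvvv

Each term wraps the previous one in mmm on the left and v on the right.
From mmmmmmmmmiiivvv, 3 further steps: mmmmmmmmmiiivvv → mmmmmmmmmmmmiiivvvv → mmmmmmmmmmmmmmmiiivvvvv → (answer).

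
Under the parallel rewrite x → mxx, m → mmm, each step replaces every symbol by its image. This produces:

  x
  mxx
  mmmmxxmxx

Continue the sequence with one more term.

Rewriting each symbol of mmmmxxmxx: m→mmm, m→mmm, m→mmm, m→mmm, x→mxx, x→mxx, m→mmm, x→mxx, x→mxx, which concatenates to mmm mmm mmm mmm mxx mxx mmm mxx mxx.

mmmmmmmmmmmmmxxmxxmmmmxxmxx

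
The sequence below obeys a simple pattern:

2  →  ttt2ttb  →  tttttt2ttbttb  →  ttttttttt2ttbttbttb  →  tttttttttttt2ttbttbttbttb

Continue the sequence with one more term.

Each term wraps the previous one in ttt on the left and ttb on the right.
Applying this once more to tttttttttttt2ttbttbttbttb:

ttttttttttttttt2ttbttbttbttbttb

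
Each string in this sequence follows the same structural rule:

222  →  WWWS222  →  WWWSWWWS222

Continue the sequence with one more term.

Each term is the previous one with WWWS prepended.
Applying this once more to WWWSWWWS222:

WWWSWWWSWWWS222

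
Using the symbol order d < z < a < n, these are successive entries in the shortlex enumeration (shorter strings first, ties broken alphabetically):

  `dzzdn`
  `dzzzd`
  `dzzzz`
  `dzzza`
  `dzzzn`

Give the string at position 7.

dzzaz

Advancing 2 positions from dzzzn through dzzzn → dzzad reaches term 7.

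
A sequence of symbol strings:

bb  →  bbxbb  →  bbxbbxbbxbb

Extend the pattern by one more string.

Each string is two copies of the previous one joined by 'x'.
Doubling bbxbbxbbxbb with 'x' between the halves:

bbxbbxbbxbbxbbxbbxbbxbb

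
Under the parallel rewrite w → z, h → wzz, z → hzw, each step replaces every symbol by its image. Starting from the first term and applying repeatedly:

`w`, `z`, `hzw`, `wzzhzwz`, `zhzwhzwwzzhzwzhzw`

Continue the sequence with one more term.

φ(zhzwhzwwzzhzwzhzw) expands symbol-by-symbol to hzw wzz hzw z wzz hzw z z hzw hzw wzz hzw z hzw wzz hzw z; joining the 17 pieces gives the next term.

hzwwzzhzwzwzzhzwzzhzwhzwwzzhzwzhzwwzzhzwz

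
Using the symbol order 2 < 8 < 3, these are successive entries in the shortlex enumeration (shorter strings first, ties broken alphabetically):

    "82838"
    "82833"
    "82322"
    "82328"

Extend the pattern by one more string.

82323

Find the rightmost character of 82328 below 3, bump it to the next letter, and reset everything to its right to 2.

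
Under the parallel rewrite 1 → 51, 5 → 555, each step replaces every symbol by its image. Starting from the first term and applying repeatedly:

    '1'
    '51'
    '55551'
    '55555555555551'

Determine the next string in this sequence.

55555555555555555555555555555555555555551

Replace each of the 14 characters of 55555555555551 in place — 555 555 555 555 555 555 555 555 555 555 555 555 555 51 — and concatenate.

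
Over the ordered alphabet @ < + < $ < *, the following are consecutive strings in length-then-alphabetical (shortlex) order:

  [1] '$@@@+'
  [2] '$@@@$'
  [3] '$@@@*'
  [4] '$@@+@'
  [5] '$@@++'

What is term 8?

$@@$@

Advancing 3 positions from $@@++ through $@@++ → $@@+$ → $@@+* reaches term 8.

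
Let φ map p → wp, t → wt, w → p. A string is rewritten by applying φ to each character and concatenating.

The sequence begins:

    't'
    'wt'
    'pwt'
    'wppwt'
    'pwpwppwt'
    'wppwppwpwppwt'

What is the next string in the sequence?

Replace each of the 13 characters of wppwppwpwppwt in place — p wp wp p wp wp p wp p wp wp p wt — and concatenate.

pwpwppwpwppwppwpwppwt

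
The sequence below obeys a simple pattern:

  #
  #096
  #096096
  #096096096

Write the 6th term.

The strings grow by a fixed suffix 096 each time.
From #096096096, 2 further steps: #096096096 → #096096096096 → (answer).

#096096096096096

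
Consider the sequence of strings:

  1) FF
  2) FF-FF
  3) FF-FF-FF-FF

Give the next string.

Every step duplicates the string with '-' between the halves.
Doubling FF-FF-FF-FF with '-' between the halves:

FF-FF-FF-FF-FF-FF-FF-FF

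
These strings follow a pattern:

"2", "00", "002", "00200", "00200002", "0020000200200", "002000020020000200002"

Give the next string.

0020000200200002000020020000200200

Each term (from the third on) is the previous term followed by the one before it: term 3 = 00·2 = 002.
The next term joins 002000020020000200002 and 0020000200200.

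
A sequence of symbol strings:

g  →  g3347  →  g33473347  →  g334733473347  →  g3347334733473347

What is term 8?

g3347334733473347334733473347

Every step adds 3347 to the end: s(k+1) = s(k)·3347.
From g3347334733473347, 3 further steps: g3347334733473347 → g33473347334733473347 → g334733473347334733473347 → (answer).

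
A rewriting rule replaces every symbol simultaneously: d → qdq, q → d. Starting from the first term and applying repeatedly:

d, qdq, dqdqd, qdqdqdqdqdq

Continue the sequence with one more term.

dqdqdqdqdqdqdqdqdqdqd

Rewriting each symbol of qdqdqdqdqdq: q→d, d→qdq, q→d, d→qdq, q→d, d→qdq, q→d, d→qdq, q→d, d→qdq, q→d, which concatenates to d qdq d qdq d qdq d qdq d qdq d.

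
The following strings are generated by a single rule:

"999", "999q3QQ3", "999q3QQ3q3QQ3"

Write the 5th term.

The strings grow by a fixed suffix q3QQ3 each time.
From 999q3QQ3q3QQ3, 2 further steps: 999q3QQ3q3QQ3 → 999q3QQ3q3QQ3q3QQ3 → (answer).

999q3QQ3q3QQ3q3QQ3q3QQ3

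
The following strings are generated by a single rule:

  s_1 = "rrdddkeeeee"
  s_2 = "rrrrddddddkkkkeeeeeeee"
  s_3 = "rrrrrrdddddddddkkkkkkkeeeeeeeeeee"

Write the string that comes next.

rrrrrrrrddddddddddddkkkkkkkkkkeeeeeeeeeeeeee

Reading off run lengths: r runs 2, 4, 6; d runs 3, 6, 9; k runs 1, 4, 7; e runs 5, 8, 11 — each is linear in n (n = 1, 2, …).
For the next term, n = 4, so the run lengths are 8, 12, 10, 14.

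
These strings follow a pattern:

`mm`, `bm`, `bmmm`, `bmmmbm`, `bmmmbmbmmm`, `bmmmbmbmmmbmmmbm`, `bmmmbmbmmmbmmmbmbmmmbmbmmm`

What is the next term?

bmmmbmbmmmbmmmbmbmmmbmbmmmbmmmbmbmmmbmmmbm

This is a Fibonacci-style word recurrence s(k) = s(k−1)·s(k−2): e.g. bm·mm = bmmm.
Continuing: bmmmbmbmmmbmmmbmbmmmbmbmmm · bmmmbmbmmmbmmmbm gives term 8.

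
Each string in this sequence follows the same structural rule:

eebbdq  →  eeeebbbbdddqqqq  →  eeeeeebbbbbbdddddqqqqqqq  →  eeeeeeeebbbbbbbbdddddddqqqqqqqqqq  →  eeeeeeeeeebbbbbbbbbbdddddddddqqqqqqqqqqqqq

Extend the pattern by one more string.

Term n consists of 2n e's, followed by 2n b's, followed by 2n-1 d's, followed by 3n-2 q's (n = 1, 2, …).
For the next term, n = 6, so the run lengths are 12, 12, 11, 16.

eeeeeeeeeeeebbbbbbbbbbbbdddddddddddqqqqqqqqqqqqqqqq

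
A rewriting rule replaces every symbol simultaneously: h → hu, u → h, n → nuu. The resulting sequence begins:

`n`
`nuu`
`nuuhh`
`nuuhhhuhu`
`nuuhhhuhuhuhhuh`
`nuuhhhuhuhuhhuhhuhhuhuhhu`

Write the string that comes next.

nuuhhhuhuhuhhuhhuhhuhuhhuhuhhuhuhhuhhuhuh

φ(nuuhhhuhuhuhhuhhuhhuhuhhu) expands symbol-by-symbol to nuu h h hu hu hu h hu h hu h hu hu h hu hu h hu hu h hu h hu hu h; joining the 25 pieces gives the next term.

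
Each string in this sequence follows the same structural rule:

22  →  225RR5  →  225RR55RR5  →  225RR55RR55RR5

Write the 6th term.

225RR55RR55RR55RR55RR5

The strings grow by a fixed suffix 5RR5 each time.
From 225RR55RR55RR5, 2 further steps: 225RR55RR55RR5 → 225RR55RR55RR55RR5 → (answer).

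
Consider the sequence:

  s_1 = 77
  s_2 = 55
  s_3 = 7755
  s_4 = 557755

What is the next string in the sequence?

This is a Fibonacci-style word recurrence s(k) = s(k−2)·s(k−1): e.g. 77·55 = 7755.
So term 5 is 7755·557755.

7755557755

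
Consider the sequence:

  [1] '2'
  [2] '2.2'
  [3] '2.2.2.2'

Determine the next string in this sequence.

2.2.2.2.2.2.2.2

Each string is two copies of the previous one joined by '.'.
One more doubling of 2.2.2.2 gives the answer.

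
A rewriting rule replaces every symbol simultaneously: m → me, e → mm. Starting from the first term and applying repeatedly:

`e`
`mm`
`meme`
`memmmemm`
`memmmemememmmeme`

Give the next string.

Rewriting the 16 symbols of memmmemememmmeme one by one yields me mm me me me mm me mm me mm me me me mm me mm; concatenated:

memmmemememmmemmmemmmemememmmemm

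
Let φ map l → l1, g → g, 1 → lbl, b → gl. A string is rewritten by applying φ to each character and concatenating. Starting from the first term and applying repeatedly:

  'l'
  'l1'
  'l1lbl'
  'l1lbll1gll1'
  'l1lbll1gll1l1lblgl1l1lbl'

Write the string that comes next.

l1lbll1gll1l1lblgl1l1lbll1lbll1gll1gl1lbll1lbll1gll1

Replace each of the 24 characters of l1lbll1gll1l1lblgl1l1lbl in place — l1 lbl l1 gl l1 l1 lbl g l1 l1 lbl l1 lbl l1 gl l1 g l1 lbl l1 lbl l1 gl l1 — and concatenate.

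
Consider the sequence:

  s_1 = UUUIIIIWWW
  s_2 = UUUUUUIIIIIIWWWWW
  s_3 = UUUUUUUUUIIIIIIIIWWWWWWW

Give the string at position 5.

The n-th term is 3n U's then 2n+2 I's then 2n+1 W's (n = 1, 2, …).
For term 5, n = 5, so the run lengths are 15, 12, 11.

UUUUUUUUUUUUUUUIIIIIIIIIIIIWWWWWWWWWWW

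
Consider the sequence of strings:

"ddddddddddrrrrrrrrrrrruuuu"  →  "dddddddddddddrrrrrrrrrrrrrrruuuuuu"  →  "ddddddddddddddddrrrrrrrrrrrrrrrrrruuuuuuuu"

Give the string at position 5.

ddddddddddddddddddddddrrrrrrrrrrrrrrrrrrrrrrrruuuuuuuuuuuu

Reading off run lengths: d runs 10, 13, 16; r runs 12, 15, 18; u runs 4, 6, 8 — each is linear in n, where the shown terms are n = 3, 4, 5.
Setting n = 7 gives 22, 24, 12 characters in each block.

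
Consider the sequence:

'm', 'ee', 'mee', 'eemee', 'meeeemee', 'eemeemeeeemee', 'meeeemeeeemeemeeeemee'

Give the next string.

Each term (from the third on) is the two preceding terms concatenated in order: term 3 = m·ee = mee.
So term 8 is eemeemeeeemee·meeeemeeeemeemeeeemee.

eemeemeeeemeemeeeemeeeemeemeeeemee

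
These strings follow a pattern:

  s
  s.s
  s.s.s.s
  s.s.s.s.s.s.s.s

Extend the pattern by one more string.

Every step duplicates the string with '.' between the halves.
Doubling s.s.s.s.s.s.s.s with '.' between the halves:

s.s.s.s.s.s.s.s.s.s.s.s.s.s.s.s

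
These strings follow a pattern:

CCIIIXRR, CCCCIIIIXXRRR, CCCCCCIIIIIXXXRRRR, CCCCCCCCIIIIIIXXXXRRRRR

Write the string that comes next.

CCCCCCCCCCIIIIIIIXXXXXRRRRRR

Each string has the form C^{2n} I^{n+2} X^{n} R^{n+1} (n = 1, 2, …).
At n = 5 the blocks have lengths 10, 7, 5, 6.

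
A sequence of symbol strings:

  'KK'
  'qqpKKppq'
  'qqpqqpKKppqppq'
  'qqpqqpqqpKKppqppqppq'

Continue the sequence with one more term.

qqpqqpqqpqqpKKppqppqppqppq

Every step adds qqp to the front and ppq to the end of the previous string.
So the next term is qqp·qqpqqpqqpKKppqppqppq·ppq.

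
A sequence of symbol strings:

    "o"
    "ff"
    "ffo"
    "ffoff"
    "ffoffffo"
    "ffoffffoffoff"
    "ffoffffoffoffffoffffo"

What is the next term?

ffoffffoffoffffoffffoffoffffoffoff

This is a Fibonacci-style word recurrence s(k) = s(k−1)·s(k−2): e.g. ff·o = ffo.
So term 8 is ffoffffoffoffffoffffo·ffoffffoffoff.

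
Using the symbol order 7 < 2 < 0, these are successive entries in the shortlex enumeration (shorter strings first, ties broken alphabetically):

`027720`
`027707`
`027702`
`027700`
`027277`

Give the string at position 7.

027270

Continuing the enumeration 2 steps past 027277: 027277 → 027272 → (answer).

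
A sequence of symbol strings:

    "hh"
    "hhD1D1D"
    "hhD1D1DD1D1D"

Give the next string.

hhD1D1DD1D1DD1D1D

Every step adds D1D1D to the end: s(k+1) = s(k)·D1D1D.
One more step from hhD1D1DD1D1D gives the answer.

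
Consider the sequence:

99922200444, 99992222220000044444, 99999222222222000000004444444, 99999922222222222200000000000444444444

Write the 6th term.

Reading off run lengths: 9 runs 3, 4, 5, 6; 2 runs 3, 6, 9, 12; 0 runs 2, 5, 8, 11; 4 runs 3, 5, 7, 9 — each is linear in n (n = 1, 2, …).
For term 6, n = 6, so the run lengths are 8, 18, 17, 13.

99999999222222222222222222000000000000000004444444444444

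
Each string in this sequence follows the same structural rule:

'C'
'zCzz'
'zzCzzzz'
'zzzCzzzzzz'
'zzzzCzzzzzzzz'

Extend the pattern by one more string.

Each term wraps the previous one in z on the left and zz on the right.
So the next term is z·zzzzCzzzzzzzz·zz.

zzzzzCzzzzzzzzzz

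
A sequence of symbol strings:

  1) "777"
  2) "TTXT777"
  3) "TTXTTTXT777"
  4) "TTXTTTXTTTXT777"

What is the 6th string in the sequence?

TTXTTTXTTTXTTTXTTTXT777

The strings grow by a fixed prefix TTXT each time.
From TTXTTTXTTTXT777, 2 further steps: TTXTTTXTTTXT777 → TTXTTTXTTTXTTTXT777 → (answer).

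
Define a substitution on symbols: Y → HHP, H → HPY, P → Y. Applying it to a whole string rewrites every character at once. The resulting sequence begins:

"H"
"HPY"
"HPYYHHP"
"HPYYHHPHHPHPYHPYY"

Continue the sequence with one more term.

HPYYHHPHHPHPYHPYYHPYHPYYHPYYHHPHPYYHHPHHP

Applying the rule to each of the 17 symbols of HPYYHHPHHPHPYHPYY gives the pieces HPY Y HHP HHP HPY HPY Y HPY HPY Y HPY Y HHP HPY Y HHP HHP, which concatenate to the answer.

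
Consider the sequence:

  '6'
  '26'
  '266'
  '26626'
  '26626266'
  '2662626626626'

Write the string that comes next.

From term 3 onward, concatenate the last term with the second-to-last: 26·6 = 266, 266·26 = 26626, …
The next term joins 2662626626626 and 26626266.

266262662662626626266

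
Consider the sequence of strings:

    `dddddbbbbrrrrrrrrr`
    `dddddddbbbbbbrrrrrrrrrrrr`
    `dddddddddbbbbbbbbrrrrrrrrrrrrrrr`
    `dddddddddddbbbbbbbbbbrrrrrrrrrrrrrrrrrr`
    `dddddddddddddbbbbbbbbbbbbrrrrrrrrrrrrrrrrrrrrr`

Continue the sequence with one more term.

dddddddddddddddbbbbbbbbbbbbbbrrrrrrrrrrrrrrrrrrrrrrrr

Reading off run lengths: d runs 5, 7, 9, 11, 13; b runs 4, 6, 8, 10, 12; r runs 9, 12, 15, 18, 21 — each is linear in n, where the shown terms are n = 3, 4, 5, 6, 7.
For the next term, n = 8, so the run lengths are 15, 14, 24.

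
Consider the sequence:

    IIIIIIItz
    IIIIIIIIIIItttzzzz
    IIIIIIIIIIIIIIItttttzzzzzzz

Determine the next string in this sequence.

IIIIIIIIIIIIIIIIIIItttttttzzzzzzzzzz

The n-th term is 4n+3 I's then 2n-1 t's then 3n-2 z's (n = 1, 2, …).
At n = 4 the blocks have lengths 19, 7, 10.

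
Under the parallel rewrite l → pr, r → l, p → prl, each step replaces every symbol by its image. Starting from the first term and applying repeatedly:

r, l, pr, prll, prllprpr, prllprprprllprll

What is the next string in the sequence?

Rewriting the 16 symbols of prllprprprllprll one by one yields prl l pr pr prl l prl l prl l pr pr prl l pr pr; concatenated:

prllprprprllprllprllprprprllprpr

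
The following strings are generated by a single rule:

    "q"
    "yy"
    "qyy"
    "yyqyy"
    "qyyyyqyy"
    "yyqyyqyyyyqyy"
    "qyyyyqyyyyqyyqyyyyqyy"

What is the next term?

yyqyyqyyyyqyyqyyyyqyyyyqyyqyyyyqyy

Each term (from the third on) is the two preceding terms concatenated in order: term 3 = q·yy = qyy.
So term 8 is yyqyyqyyyyqyy·qyyyyqyyyyqyyqyyyyqyy.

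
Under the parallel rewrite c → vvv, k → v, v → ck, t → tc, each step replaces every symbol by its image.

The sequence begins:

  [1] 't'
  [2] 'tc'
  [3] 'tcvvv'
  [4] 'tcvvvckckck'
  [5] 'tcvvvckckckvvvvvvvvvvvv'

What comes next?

Replace each of the 23 characters of tcvvvckckckvvvvvvvvvvvv in place — tc vvv ck ck ck vvv v vvv v vvv v ck ck ck ck ck ck ck ck ck ck ck ck — and concatenate.

tcvvvckckckvvvvvvvvvvvvckckckckckckckckckckckck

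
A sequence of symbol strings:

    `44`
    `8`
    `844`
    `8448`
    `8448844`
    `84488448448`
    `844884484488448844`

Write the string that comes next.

84488448448844884484488448448

From term 3 onward, concatenate the last term with the second-to-last: 8·44 = 844, 844·8 = 8448, …
The next term joins 844884484488448844 and 84488448448.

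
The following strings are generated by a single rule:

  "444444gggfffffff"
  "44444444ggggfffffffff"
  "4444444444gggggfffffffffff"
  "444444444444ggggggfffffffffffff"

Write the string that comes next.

Each string has the form 4^{2n} g^{n} f^{2n+1}, where the shown terms are n = 3, 4, 5, 6.
Setting n = 7 gives 14, 7, 15 characters in each block.

44444444444444gggggggfffffffffffffff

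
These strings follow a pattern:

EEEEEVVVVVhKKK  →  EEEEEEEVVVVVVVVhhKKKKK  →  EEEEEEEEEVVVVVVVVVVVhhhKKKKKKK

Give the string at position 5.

The n-th term is 2n+1 E's then 3n-1 V's then n-1 h's then 2n-1 K's, where the shown terms are n = 2, 3, 4.
Setting n = 6 gives 13, 17, 5, 11 characters in each block.

EEEEEEEEEEEEEVVVVVVVVVVVVVVVVVhhhhhKKKKKKKKKKK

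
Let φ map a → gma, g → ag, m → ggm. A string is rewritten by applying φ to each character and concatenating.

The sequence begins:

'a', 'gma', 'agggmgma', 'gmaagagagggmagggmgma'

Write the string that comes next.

Rewriting the 20 symbols of gmaagagagggmagggmgma one by one yields ag ggm gma gma ag gma ag gma ag ag ag ggm gma ag ag ag ggm ag ggm gma; concatenated:

agggmgmagmaaggmaaggmaagagagggmgmaagagagggmagggmgma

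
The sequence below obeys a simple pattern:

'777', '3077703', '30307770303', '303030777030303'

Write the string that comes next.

s(k+1) = 30·s(k)·03, so each term gains 30 as a prefix and 03 as a suffix.
Applying this once more to 303030777030303:

3030303077703030303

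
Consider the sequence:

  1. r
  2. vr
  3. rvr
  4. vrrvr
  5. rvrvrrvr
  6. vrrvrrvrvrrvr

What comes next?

Each term (from the third on) is the two preceding terms concatenated in order: term 3 = r·vr = rvr.
The next term joins rvrvrrvr and vrrvrrvrvrrvr.

rvrvrrvrvrrvrrvrvrrvr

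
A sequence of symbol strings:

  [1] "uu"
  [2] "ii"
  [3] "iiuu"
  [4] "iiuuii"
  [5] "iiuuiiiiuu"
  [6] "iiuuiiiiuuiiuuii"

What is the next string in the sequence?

This is a Fibonacci-style word recurrence s(k) = s(k−1)·s(k−2): e.g. ii·uu = iiuu.
Continuing: iiuuiiiiuuiiuuii · iiuuiiiiuu gives term 7.

iiuuiiiiuuiiuuiiiiuuiiiiuu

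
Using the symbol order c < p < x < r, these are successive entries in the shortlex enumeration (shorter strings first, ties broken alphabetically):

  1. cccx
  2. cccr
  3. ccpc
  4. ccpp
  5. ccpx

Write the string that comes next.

ccpr

Treat ccpx as a base-4 numeral over the given alphabet and add one, carrying through any trailing r's.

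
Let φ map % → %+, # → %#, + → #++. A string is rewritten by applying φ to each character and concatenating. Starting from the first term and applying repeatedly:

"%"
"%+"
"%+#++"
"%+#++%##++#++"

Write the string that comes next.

%+#++%##++#++%+%#%##++#++%##++#++

Applying the rule to each of the 13 symbols of %+#++%##++#++ gives the pieces %+ #++ %# #++ #++ %+ %# %# #++ #++ %# #++ #++, which concatenate to the answer.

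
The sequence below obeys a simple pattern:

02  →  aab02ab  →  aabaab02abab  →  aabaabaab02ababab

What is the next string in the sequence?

Each term wraps the previous one in aab on the left and ab on the right.
So the next term is aab·aabaabaab02ababab·ab.

aabaabaabaab02abababab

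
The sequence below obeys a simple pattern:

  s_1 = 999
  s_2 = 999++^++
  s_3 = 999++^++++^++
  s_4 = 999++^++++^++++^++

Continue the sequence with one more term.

999++^++++^++++^++++^++

The strings grow by a fixed suffix ++^++ each time.
So the next term is 999++^++++^++++^++·++^++.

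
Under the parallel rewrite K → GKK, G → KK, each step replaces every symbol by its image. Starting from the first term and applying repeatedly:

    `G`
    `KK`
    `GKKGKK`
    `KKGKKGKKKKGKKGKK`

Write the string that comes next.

Rewriting the 16 symbols of KKGKKGKKKKGKKGKK one by one yields GKK GKK KK GKK GKK KK GKK GKK GKK GKK KK GKK GKK KK GKK GKK; concatenated:

GKKGKKKKGKKGKKKKGKKGKKGKKGKKKKGKKGKKKKGKKGKK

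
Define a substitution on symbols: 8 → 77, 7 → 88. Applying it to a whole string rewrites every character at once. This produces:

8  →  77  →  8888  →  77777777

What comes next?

Expanding 77777777: 7→88, 7→88, 7→88, 7→88, 7→88, 7→88, 7→88, 7→88. Concatenated: 88 88 88 88 88 88 88 88.

8888888888888888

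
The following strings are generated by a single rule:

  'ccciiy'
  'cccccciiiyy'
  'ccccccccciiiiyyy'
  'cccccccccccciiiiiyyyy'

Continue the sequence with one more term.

ccccccccccccccciiiiiiyyyyy

Term n consists of 3n c's, followed by n+1 i's, followed by n y's (n = 1, 2, …).
At n = 5 the blocks have lengths 15, 6, 5.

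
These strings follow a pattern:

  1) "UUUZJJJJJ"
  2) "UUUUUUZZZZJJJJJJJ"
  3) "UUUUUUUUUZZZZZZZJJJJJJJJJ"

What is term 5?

UUUUUUUUUUUUUUUZZZZZZZZZZZZZJJJJJJJJJJJJJ

Each string has the form U^{3n} Z^{3n-2} J^{2n+3} (n = 1, 2, …).
Setting n = 5 gives 15, 13, 13 characters in each block.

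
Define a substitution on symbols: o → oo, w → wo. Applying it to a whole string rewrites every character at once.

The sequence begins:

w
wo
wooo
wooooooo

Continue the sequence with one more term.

Rewriting each symbol of wooooooo: w→wo, o→oo, o→oo, o→oo, o→oo, o→oo, o→oo, o→oo, which concatenates to wo oo oo oo oo oo oo oo.

wooooooooooooooo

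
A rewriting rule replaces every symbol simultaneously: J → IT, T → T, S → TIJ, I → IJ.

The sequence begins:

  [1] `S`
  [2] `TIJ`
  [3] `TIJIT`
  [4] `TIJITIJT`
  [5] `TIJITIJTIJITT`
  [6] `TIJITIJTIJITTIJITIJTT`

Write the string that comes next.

Applying the rule to each of the 21 symbols of TIJITIJTIJITTIJITIJTT gives the pieces T IJ IT IJ T IJ IT T IJ IT IJ T T IJ IT IJ T IJ IT T T, which concatenate to the answer.

TIJITIJTIJITTIJITIJTTIJITIJTIJITTT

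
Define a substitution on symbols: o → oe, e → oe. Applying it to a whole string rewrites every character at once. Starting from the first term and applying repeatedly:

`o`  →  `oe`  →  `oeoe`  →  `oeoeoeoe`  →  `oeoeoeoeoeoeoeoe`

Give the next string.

Rewriting the 16 symbols of oeoeoeoeoeoeoeoe one by one yields oe oe oe oe oe oe oe oe oe oe oe oe oe oe oe oe; concatenated:

oeoeoeoeoeoeoeoeoeoeoeoeoeoeoeoe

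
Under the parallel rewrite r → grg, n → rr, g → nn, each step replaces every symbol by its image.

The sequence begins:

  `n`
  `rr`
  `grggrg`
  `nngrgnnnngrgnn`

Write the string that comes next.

Rewriting the 14 symbols of nngrgnnnngrgnn one by one yields rr rr nn grg nn rr rr rr rr nn grg nn rr rr; concatenated:

rrrrnngrgnnrrrrrrrrnngrgnnrrrr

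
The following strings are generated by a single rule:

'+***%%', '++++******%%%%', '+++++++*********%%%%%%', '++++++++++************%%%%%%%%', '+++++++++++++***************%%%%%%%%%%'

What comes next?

Reading off run lengths: + runs 1, 4, 7, 10, 13; * runs 3, 6, 9, 12, 15; % runs 2, 4, 6, 8, 10 — each is linear in n (n = 1, 2, …).
At n = 6 the blocks have lengths 16, 18, 12.

++++++++++++++++******************%%%%%%%%%%%%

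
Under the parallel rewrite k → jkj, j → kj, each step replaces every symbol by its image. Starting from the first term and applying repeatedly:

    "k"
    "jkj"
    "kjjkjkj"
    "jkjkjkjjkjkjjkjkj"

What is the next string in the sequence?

Rewriting the 17 symbols of jkjkjkjjkjkjjkjkj one by one yields kj jkj kj jkj kj jkj kj kj jkj kj jkj kj kj jkj kj jkj kj; concatenated:

kjjkjkjjkjkjjkjkjkjjkjkjjkjkjkjjkjkjjkjkj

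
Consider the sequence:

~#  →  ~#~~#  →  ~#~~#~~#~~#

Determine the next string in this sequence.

Every step duplicates the string with '~' between the halves.
Doubling ~#~~#~~#~~# with '~' between the halves:

~#~~#~~#~~#~~#~~#~~#~~#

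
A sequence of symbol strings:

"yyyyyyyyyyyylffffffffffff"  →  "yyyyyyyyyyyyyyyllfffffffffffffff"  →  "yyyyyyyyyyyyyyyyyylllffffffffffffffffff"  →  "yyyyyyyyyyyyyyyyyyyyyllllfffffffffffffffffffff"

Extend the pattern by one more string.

Term n consists of 3n+3 y's, followed by n-2 l's, followed by 3n+3 f's, where the shown terms are n = 3, 4, 5, 6.
For the next term, n = 7, so the run lengths are 24, 5, 24.

yyyyyyyyyyyyyyyyyyyyyyyylllllffffffffffffffffffffffff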